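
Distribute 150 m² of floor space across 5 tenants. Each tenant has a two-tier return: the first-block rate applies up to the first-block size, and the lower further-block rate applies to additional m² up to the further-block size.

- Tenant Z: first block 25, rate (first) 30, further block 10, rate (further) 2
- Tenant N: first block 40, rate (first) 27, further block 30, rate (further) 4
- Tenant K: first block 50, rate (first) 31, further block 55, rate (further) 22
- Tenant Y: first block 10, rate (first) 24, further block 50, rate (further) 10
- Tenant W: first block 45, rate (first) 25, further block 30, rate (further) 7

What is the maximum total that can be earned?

4255

Treat each block as its own option and order by rate: Tenant K/T1 31 > Tenant Z/T1 30 > Tenant N/T1 27 > Tenant W/T1 25 > Tenant Y/T1 24 > Tenant K/T2 22 > Tenant Y/T2 10 > Tenant W/T2 7 > Tenant N/T2 4 > Tenant Z/T2 2.
Fill Tenant K T1 block (50 at 31) → 100 left.
Tenant Z T1 at 30: fill all 25 → 75 left.
Tenant N T1 at 27: fill all 40 → 35 left.
Tenant W/T1: +35 of 45 at 25; pool empty.
Total = 31×50 + 30×25 + 27×40 + 25×35 = 4255.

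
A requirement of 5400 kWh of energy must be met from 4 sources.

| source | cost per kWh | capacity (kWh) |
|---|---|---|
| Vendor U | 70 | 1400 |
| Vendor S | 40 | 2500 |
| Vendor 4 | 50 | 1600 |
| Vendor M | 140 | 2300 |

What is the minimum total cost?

271000

Cheapest first:
Vendor S at 40: take all 2500 kWh → 2900 still needed.
Take 1600 from Vendor 4 at 50 → need 1300 more.
Vendor U at 70: take 1300 of its 1400 → requirement met.
Vendor M: unused.
Cost = 2500×40 + 1600×50 + 1300×70 = 271000.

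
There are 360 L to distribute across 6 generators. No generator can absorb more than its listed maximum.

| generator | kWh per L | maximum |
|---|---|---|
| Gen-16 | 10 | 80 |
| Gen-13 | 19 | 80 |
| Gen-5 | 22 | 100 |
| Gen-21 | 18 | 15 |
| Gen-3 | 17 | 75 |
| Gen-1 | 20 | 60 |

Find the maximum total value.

Rank by kWh per L: Gen-5 22 > Gen-1 20 > Gen-13 19 > Gen-21 18 > Gen-3 17 > Gen-16 10.
Give Gen-5 100 to hit its cap of 100 → 260 left.
Gen-1: +60 to 60 (cap) → 200 left.
Gen-13 takes 80 to reach its cap of 80 → 120 left.
Give Gen-21 15 to hit its cap of 15 → 105 left.
Give Gen-3 75 to hit its cap of 75 → 30 left.
Gen-16 has room for 80 but only 30 remain, so it gets 30.
Total = 10×30 + 19×80 + 22×100 + 18×15 + 17×75 + 20×60 = 6765.

6765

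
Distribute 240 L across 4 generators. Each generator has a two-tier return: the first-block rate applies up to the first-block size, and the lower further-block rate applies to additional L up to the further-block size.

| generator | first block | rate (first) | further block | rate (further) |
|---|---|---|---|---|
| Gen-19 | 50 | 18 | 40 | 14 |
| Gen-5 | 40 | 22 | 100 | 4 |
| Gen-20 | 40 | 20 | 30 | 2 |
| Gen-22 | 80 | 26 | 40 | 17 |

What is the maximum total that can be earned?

5170

Treat each block as its own option and order by rate: Gen-22/first 26 > Gen-5/first 22 > Gen-20/first 20 > Gen-19/first 18 > Gen-22/second 17 > Gen-19/second 14 > Gen-5/second 4 > Gen-20/second 2.
Gen-22 first at 26: fill all 80 → 160 left.
Gen-5/first (22): +40 → 120 left.
Gen-20 first at 20: fill all 40 → 80 left.
Gen-19/first (18): +50 → 30 left.
Gen-22/second: +30 of 40 at 17; pool empty.
Total = 26×80 + 22×40 + 20×40 + 18×50 + 17×30 = 5170.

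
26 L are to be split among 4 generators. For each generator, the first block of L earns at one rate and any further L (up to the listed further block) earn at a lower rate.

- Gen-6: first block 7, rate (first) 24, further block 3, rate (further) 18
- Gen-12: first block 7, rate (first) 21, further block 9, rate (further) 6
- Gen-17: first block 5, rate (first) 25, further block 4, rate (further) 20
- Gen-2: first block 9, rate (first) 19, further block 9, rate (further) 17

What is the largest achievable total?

577

Rank every tier by rate: Gen-17/T1 25 > Gen-6/T1 24 > Gen-12/T1 21 > Gen-17/T2 20 > Gen-2/T1 19 > Gen-6/T2 18 > Gen-2/T2 17 > Gen-12/T2 6.
Gen-17/T1 (25): +5 → 21 left.
Gen-6/T1 (24): +7 → 14 left.
Gen-12/T1 (21): +7 → 7 left.
Gen-17/T2 (20): +4 → 3 left.
Gen-2 T1 at 19: only 3 left, fill 3.
Total = 25×5 + 24×7 + 21×7 + 20×4 + 19×3 = 577.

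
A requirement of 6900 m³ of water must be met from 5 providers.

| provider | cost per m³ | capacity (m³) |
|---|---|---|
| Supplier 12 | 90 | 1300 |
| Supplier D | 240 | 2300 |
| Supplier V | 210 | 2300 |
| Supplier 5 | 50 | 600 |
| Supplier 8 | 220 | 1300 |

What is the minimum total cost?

Use providers in increasing cost order.
Supplier 5 (50): use full 600 — 6300 m³ to go.
Take 1300 from Supplier 12 at 90 — need 5000 more.
Supplier V (210): use full 2300 — 2700 m³ to go.
Supplier 8 (220): use full 1300 — 1400 m³ to go.
Supplier D at 240: take 1400 of its 2300 — requirement met.
Cost = 600×50 + 1300×90 + 2300×210 + 1300×220 + 1400×240 = 1252000.

1252000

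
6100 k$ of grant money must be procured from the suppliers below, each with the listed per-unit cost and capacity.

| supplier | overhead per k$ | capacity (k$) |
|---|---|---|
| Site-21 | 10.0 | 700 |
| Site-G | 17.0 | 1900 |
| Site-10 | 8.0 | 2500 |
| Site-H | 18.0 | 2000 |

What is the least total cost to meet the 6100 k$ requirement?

Fill from the cheapest supplier first.
Site-10 (8.0): use full 2500 ; 3600 k$ to go.
Take 700 from Site-21 at 10.0 ; need 2900 more.
Site-G at 17.0: take all 1900 k$ ; 1000 still needed.
Take 1000 from Site-H at 18.0 to finish.
Cost = 2500×8.0 + 700×10.0 + 1900×17.0 + 1000×18.0 = 77300.

77300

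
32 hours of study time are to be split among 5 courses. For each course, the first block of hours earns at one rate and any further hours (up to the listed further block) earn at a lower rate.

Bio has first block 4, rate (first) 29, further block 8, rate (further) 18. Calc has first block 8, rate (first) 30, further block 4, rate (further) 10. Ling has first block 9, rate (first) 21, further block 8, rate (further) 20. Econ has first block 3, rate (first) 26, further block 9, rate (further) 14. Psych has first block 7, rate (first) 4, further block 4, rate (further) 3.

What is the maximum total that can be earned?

Treat each block as its own option and order by rate: Calc/T1 30 > Bio/T1 29 > Econ/T1 26 > Ling/T1 21 > Ling/T2 20 > Bio/T2 18 > Econ/T2 14 > Calc/T2 10 > Psych/T1 4 > Psych/T2 3.
Calc/T1 (30): +8 ; 24 left.
Bio T1 at 29: fill all 4 ; 20 left.
Fill Econ T1 block (3 at 26) ; 17 left.
Fill Ling T1 block (9 at 21) ; 8 left.
Ling T2 at 20: fill all 8 ; 0 left.
Total = 30×8 + 29×4 + 26×3 + 21×9 + 20×8 = 783.

783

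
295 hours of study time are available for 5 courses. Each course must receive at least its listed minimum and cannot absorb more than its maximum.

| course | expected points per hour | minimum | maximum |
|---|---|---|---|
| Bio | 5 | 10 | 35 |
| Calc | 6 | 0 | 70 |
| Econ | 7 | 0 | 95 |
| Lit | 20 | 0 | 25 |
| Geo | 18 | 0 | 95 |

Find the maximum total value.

3345

Meeting every minimum uses 10+0+0+0+0 = 10 hours, leaving 285.
Order the courses by expected points per hour: Lit 20 > Geo 18 > Econ 7 > Calc 6 > Bio 5.
Lit: +25 to 25 (cap) — 260 left.
Give Geo 95 more to hit its cap of 95 — 165 left.
Econ: +95 to 95 (cap) — 70 left.
Give Calc 70 more to hit its cap of 70 — 0 left.
Total = 5×10 + 6×70 + 7×95 + 20×25 + 18×95 = 3345.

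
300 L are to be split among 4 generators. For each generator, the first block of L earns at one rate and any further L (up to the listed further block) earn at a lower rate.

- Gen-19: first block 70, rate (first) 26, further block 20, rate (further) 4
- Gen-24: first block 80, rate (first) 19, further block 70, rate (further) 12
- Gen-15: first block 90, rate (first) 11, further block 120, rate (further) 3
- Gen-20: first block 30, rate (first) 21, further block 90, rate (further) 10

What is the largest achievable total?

Treat each block as its own option and order by rate: Gen-19/T1 26 > Gen-20/T1 21 > Gen-24/T1 19 > Gen-24/T2 12 > Gen-15/T1 11 > Gen-20/T2 10 > Gen-19/T2 4 > Gen-15/T2 3.
Gen-19 T1 at 26: fill all 70 — 230 left.
Gen-20/T1 (21): +30 — 200 left.
Gen-24 T1 at 19: fill all 80 — 120 left.
Fill Gen-24 T2 block (70 at 12) — 50 left.
Gen-15/T1: +50 of 90 at 11; pool empty.
Total = 26×70 + 21×30 + 19×80 + 12×70 + 11×50 = 5360.

5360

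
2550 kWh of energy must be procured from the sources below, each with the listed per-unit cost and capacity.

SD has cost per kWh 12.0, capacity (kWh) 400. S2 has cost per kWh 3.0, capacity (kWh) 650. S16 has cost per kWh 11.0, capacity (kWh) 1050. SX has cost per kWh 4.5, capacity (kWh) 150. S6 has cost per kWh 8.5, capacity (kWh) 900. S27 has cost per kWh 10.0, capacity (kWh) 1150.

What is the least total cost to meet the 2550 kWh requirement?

18775

Cheapest first:
S2 (3.0): use full 650 ; 1900 kWh to go.
SX at 4.5: take all 150 kWh ; 1750 still needed.
Take 900 from S6 at 8.5 ; need 850 more.
S27 (10.0): take the remaining 850 ; done.
S16, SD: unused.
Cost = 650×3.0 + 150×4.5 + 900×8.5 + 850×10.0 = 18775.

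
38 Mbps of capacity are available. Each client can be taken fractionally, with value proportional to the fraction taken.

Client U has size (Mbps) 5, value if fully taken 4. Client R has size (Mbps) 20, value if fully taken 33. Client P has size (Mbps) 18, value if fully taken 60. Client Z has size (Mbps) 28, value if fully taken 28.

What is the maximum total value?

93

Rank by value-to-size ratio: Client P 60/18≈3.33, Client R 33/20≈1.65, Client Z 28/28≈1, Client U 4/5≈0.8.
Take all of Client P (18 Mbps, value 60) — 20 Mbps left.
All 20 Mbps of Client R fit (value 33) — 0 remain.
Total value = 93.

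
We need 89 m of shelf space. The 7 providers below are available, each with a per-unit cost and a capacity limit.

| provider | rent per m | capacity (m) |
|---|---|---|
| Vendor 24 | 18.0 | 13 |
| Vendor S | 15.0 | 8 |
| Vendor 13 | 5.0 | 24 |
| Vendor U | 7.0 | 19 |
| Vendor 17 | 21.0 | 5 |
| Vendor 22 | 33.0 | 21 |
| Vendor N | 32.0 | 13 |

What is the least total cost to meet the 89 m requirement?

Fill from the cheapest provider first.
Take 24 from Vendor 13 at 5.0 → need 65 more.
Take 19 from Vendor U at 7.0 → need 46 more.
Vendor S (15.0): use full 8 → 38 m to go.
Take 13 from Vendor 24 at 18.0 → need 25 more.
Vendor 17 at 21.0: take all 5 m → 20 still needed.
Vendor N (32.0): use full 13 → 7 m to go.
Take 7 from Vendor 22 at 33.0 to finish.
Cost = 24×5.0 + 19×7.0 + 8×15.0 + 13×18.0 + 5×21.0 + 13×32.0 + 7×33.0 = 1359.

1359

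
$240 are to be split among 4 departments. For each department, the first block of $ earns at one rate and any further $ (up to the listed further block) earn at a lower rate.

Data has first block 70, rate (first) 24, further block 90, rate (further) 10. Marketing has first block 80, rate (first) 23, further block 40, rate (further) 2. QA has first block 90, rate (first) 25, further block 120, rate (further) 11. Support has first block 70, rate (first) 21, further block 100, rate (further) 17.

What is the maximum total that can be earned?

5770

Order all 8 blocks by rate: QA/first 25 > Data/first 24 > Marketing/first 23 > Support/first 21 > Support/second 17 > QA/second 11 > Data/second 10 > Marketing/second 2.
Fill QA first block (90 at 25) ; 150 left.
Data/first (24): +70 ; 80 left.
Marketing/first (23): +80 ; 0 left.
Total = 25×90 + 24×70 + 23×80 = 5770.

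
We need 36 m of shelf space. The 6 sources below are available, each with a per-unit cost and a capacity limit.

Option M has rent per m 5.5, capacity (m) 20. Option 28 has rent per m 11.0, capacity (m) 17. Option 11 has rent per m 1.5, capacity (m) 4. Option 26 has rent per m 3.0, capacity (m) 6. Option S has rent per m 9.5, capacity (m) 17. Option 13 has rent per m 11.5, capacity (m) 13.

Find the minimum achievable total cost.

Use sources in increasing cost order.
Option 11 (1.5): use full 4 ; 32 m to go.
Option 26 (3.0): use full 6 ; 26 m to go.
Take 20 from Option M at 5.5 ; need 6 more.
Option S (9.5): take the remaining 6 ; done.
Option 28, Option 13: unused.
Cost = 4×1.5 + 6×3.0 + 20×5.5 + 6×9.5 = 191.

191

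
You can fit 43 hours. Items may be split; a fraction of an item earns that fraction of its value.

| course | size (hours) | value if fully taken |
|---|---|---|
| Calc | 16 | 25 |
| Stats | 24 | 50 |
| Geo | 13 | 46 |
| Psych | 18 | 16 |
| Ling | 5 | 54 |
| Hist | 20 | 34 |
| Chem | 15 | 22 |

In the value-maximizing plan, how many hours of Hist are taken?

Best value per unit of size first: Ling 54/5≈10.8, Geo 46/13≈3.54, Stats 50/24≈2.08, Hist 34/20≈1.7, Calc 25/16≈1.56, Chem 22/15≈1.47, Psych 16/18≈0.889.
Take all of Ling (5 hours, value 54) → 38 hours left.
Geo: take in full, 13 hours for value 46 → 25 left.
Take all of Stats (24 hours, value 50) → 1 hours left.
Fill the last 1 hours with part of Hist: 1/20 of it earns 1.7.

1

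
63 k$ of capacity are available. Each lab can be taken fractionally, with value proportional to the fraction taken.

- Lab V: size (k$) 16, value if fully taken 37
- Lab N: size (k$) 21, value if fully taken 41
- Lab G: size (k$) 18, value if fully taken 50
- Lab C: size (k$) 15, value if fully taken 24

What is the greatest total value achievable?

Best value per unit of size first: Lab G 50/18≈2.78, Lab V 37/16≈2.31, Lab N 41/21≈1.95, Lab C 24/15≈1.6.
Take all of Lab G (18 k$, value 50) ; 45 k$ left.
Lab V: take in full, 16 k$ for value 37 ; 29 left.
Lab N: take in full, 21 k$ for value 41 ; 8 left.
Only 8 k$ remain; take 8/15 of Lab C for value 24×8/15 = 12.8.
Total value = 140.8.

140.8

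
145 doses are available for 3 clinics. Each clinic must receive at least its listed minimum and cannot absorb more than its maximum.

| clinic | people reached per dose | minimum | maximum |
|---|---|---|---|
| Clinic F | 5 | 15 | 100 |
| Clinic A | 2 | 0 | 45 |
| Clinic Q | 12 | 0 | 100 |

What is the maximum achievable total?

Meeting every minimum uses 15+0+0 = 15 doses, leaving 130.
Highest people reached per dose first: Clinic Q 12 > Clinic F 5 > Clinic A 2.
Clinic Q: +100 to 100 (cap) → 30 left.
Clinic F: +30 (room for 85) → 45. Pool exhausted.
Total = 5×45 + 12×100 = 1425.

1425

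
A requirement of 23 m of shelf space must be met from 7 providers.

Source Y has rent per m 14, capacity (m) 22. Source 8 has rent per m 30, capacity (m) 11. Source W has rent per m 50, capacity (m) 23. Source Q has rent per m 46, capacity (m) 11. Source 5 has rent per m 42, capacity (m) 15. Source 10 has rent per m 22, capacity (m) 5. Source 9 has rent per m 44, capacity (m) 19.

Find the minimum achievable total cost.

Fill from the cheapest provider first.
Source Y at 14: take all 22 m ; 1 still needed.
Take 1 from Source 10 at 22 to finish.
Source 8, Source 5, Source 9, Source Q, Source W: unused.
Cost = 22×14 + 1×22 = 330.

330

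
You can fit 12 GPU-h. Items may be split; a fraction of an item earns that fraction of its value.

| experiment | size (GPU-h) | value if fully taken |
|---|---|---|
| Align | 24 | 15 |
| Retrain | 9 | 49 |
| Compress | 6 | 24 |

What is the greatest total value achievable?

Best value per unit of size first: Retrain 49/9≈5.44, Compress 24/6≈4, Align 15/24≈0.625.
Retrain: take in full, 9 GPU-h for value 49 → 3 left.
Only 3 GPU-h remain; take 3/6 of Compress for value 24×3/6 = 12.
Total value = 61.

61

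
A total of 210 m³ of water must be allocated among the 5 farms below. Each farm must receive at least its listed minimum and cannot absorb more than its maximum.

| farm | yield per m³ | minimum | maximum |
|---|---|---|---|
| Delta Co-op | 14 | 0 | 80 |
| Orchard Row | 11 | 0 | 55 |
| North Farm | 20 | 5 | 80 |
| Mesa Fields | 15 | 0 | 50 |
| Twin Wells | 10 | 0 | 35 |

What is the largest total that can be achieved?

Meeting every minimum uses 0+0+5+0+0 = 5 m³, leaving 205.
Highest yield per m³ first: North Farm 20 > Mesa Fields 15 > Delta Co-op 14 > Orchard Row 11 > Twin Wells 10.
North Farm takes 75 more to reach its cap of 80 → 130 left.
Mesa Fields takes 50 more to reach its cap of 50 → 80 left.
Delta Co-op: +80 to 80 (cap) → 0 left.
Total = 14×80 + 20×80 + 15×50 = 3470.

3470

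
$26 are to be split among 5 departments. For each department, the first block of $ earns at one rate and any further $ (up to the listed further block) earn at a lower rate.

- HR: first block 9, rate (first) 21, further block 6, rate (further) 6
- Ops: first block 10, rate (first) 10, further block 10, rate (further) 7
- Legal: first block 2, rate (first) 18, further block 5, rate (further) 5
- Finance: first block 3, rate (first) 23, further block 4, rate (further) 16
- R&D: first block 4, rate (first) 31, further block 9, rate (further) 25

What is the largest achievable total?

Order all 10 blocks by rate: R&D/first 31 > R&D/second 25 > Finance/first 23 > HR/first 21 > Legal/first 18 > Finance/second 16 > Ops/first 10 > Ops/second 7 > HR/second 6 > Legal/second 5.
R&D/first (31): +4 → 22 left.
R&D second at 25: fill all 9 → 13 left.
Fill Finance first block (3 at 23) → 10 left.
HR first at 21: fill all 9 → 1 left.
Legal first at 18: only 1 left, fill 1.
Total = 31×4 + 25×9 + 23×3 + 21×9 + 18×1 = 625.

625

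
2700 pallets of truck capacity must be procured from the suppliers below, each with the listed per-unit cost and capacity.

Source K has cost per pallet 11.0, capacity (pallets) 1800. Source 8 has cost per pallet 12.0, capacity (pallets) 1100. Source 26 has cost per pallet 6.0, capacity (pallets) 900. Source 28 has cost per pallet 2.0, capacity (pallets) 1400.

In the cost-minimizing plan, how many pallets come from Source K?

400

Fill from the cheapest supplier first.
Source 28 (2.0): use full 1400 → 1300 pallets to go.
Take 900 from Source 26 at 6.0 → need 400 more.
Source K (11.0): take the remaining 400 → done.
Source 8: unused.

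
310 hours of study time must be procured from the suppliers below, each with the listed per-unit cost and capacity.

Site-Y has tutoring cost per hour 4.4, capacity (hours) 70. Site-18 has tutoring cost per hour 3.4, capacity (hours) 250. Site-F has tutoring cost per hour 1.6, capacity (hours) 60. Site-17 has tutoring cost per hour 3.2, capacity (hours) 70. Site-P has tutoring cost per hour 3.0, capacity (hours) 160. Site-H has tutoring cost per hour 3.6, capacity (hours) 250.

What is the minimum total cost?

868

Fill from the cheapest supplier first.
Site-F at 1.6: take all 60 hours ; 250 still needed.
Site-P at 3.0: take all 160 hours ; 90 still needed.
Site-17 at 3.2: take all 70 hours ; 20 still needed.
Site-18 (3.4): take the remaining 20 ; done.
Site-H, Site-Y: unused.
Cost = 60×1.6 + 160×3.0 + 70×3.2 + 20×3.4 = 868.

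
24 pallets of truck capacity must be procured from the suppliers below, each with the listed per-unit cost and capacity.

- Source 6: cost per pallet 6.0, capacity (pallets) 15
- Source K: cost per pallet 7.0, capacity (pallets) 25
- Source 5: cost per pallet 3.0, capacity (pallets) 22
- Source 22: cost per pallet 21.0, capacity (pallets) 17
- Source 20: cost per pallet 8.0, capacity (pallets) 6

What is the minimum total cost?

78

Fill from the cheapest supplier first.
Source 5 (3.0): use full 22 ; 2 pallets to go.
Source 6 (6.0): take the remaining 2 ; done.
Source K, Source 20, Source 22: unused.
Cost = 22×3.0 + 2×6.0 = 78.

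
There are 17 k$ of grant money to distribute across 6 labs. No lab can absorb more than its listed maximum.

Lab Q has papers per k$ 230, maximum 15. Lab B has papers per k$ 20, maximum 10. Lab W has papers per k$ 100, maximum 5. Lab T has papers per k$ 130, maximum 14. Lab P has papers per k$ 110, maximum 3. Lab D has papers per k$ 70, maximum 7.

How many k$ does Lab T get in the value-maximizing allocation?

2

Highest papers per k$ first: Lab Q 230 > Lab T 130 > Lab P 110 > Lab W 100 > Lab D 70 > Lab B 20.
Lab Q takes 15 to reach its cap of 15 ; 2 left.
Only 2 left; Lab T takes them to reach 2.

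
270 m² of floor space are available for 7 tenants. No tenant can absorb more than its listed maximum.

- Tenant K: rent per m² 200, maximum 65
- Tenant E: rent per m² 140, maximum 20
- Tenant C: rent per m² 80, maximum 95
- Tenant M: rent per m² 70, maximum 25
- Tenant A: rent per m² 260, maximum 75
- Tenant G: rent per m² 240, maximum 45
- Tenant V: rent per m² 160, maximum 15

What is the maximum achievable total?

52500

Order the tenants by rent per m²: Tenant A 260 > Tenant G 240 > Tenant K 200 > Tenant V 160 > Tenant E 140 > Tenant C 80 > Tenant M 70.
Tenant A takes 75 to reach its cap of 75 → 195 left.
Tenant G: +45 to 45 (cap) → 150 left.
Tenant K: +65 to 65 (cap) → 85 left.
Give Tenant V 15 to hit its cap of 15 → 70 left.
Give Tenant E 20 to hit its cap of 20 → 50 left.
Tenant C: +50 (room for 95) → 50. Pool exhausted.
Total = 200×65 + 140×20 + 80×50 + 260×75 + 240×45 + 160×15 = 52500.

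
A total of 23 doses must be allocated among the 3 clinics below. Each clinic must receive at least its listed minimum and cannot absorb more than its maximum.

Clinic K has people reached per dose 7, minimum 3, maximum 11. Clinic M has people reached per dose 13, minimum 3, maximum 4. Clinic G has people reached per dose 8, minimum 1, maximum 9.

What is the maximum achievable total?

194

Meeting every minimum uses 3+3+1 = 7 doses, leaving 16.
Rank by people reached per dose: Clinic M 13 > Clinic G 8 > Clinic K 7.
Clinic M takes 1 more to reach its cap of 4 — 15 left.
Clinic G takes 8 more to reach its cap of 9 — 7 left.
Clinic K: +7 (room for 8) → 10. Pool exhausted.
Total = 7×10 + 13×4 + 8×9 = 194.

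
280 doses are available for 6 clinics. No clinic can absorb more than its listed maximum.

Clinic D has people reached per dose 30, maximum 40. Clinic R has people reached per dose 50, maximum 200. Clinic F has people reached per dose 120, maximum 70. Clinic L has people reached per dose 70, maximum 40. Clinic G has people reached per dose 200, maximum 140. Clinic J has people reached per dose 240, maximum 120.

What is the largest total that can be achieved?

59200

Highest people reached per dose first: Clinic J 240 > Clinic G 200 > Clinic F 120 > Clinic L 70 > Clinic R 50 > Clinic D 30.
Clinic J: +120 to 120 (cap) — 160 left.
Clinic G: +140 to 140 (cap) — 20 left.
Only 20 left; Clinic F takes them to reach 20.
Total = 120×20 + 200×140 + 240×120 = 59200.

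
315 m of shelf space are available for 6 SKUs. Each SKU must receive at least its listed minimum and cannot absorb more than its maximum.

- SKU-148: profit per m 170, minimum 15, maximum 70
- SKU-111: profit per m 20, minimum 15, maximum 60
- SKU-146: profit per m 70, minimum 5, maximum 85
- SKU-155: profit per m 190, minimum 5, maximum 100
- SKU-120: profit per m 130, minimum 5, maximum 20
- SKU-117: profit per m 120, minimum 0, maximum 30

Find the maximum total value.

43000

Meeting every minimum uses 15+15+5+5+5+0 = 45 m, leaving 270.
Order the SKUs by profit per m: SKU-155 190 > SKU-148 170 > SKU-120 130 > SKU-117 120 > SKU-146 70 > SKU-111 20.
SKU-155 takes 95 more to reach its cap of 100 — 175 left.
Give SKU-148 55 more to hit its cap of 70 — 120 left.
SKU-120: +15 to 20 (cap) — 105 left.
SKU-117: +30 to 30 (cap) — 75 left.
SKU-146: +75 (room for 80) → 80. Pool exhausted.
Total = 170×70 + 20×15 + 70×80 + 190×100 + 130×20 + 120×30 = 43000.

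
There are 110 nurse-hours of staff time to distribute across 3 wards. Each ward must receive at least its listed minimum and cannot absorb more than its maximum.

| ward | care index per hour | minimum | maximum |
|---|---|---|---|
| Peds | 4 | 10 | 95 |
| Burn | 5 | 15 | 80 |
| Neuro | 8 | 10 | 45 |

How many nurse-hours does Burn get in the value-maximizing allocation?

55

Meeting every minimum uses 10+15+10 = 35 nurse-hours, leaving 75.
Rank by care index per hour: Neuro 8 > Burn 5 > Peds 4.
Neuro: +35 to 45 (cap) — 40 left.
Burn: +40 (room for 65) → 55. Pool exhausted.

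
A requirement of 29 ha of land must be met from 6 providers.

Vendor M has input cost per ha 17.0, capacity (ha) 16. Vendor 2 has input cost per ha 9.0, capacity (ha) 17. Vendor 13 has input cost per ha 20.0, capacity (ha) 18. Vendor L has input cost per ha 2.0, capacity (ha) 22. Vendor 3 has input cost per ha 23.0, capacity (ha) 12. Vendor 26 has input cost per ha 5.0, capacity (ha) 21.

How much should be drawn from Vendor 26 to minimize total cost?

7

Cheapest first:
Vendor L (2.0): use full 22 — 7 ha to go.
Take 7 from Vendor 26 at 5.0 to finish.
Vendor 2, Vendor M, Vendor 13, Vendor 3: unused.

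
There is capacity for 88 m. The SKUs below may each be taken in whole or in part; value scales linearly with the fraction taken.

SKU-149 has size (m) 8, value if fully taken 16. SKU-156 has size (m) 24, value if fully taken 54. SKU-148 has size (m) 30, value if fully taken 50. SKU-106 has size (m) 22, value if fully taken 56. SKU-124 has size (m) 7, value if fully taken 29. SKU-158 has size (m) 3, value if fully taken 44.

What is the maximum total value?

Best value per unit of size first: SKU-158 44/3≈14.7, SKU-124 29/7≈4.14, SKU-106 56/22≈2.55, SKU-156 54/24≈2.25, SKU-149 16/8≈2, SKU-148 50/30≈1.67.
SKU-158: take in full, 3 m for value 44 — 85 left.
All 7 m of SKU-124 fit (value 29) — 78 remain.
Take all of SKU-106 (22 m, value 56) — 56 m left.
All 24 m of SKU-156 fit (value 54) — 32 remain.
Take all of SKU-149 (8 m, value 16) — 24 m left.
Fill the last 24 m with part of SKU-148: 24/30 of it earns 40.
Total value = 239.

239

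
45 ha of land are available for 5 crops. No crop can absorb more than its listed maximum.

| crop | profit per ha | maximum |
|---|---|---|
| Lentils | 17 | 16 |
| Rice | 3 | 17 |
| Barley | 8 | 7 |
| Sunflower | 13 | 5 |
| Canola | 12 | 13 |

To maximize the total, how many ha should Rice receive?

Order the crops by profit per ha: Lentils 17 > Sunflower 13 > Canola 12 > Barley 8 > Rice 3.
Lentils: +16 to 16 (cap) ; 29 left.
Sunflower: +5 to 5 (cap) ; 24 left.
Canola takes 13 to reach its cap of 13 ; 11 left.
Barley: +7 to 7 (cap) ; 4 left.
Only 4 left; Rice takes them to reach 4.

4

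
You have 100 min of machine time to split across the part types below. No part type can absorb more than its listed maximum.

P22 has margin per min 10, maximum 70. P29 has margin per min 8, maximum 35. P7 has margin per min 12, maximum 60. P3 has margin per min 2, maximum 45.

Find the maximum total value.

1120

Rank by margin per min: P7 12 > P22 10 > P29 8 > P3 2.
P7 takes 60 to reach its cap of 60 → 40 left.
P22 has room for 70 but only 40 remain, so it gets 40.
Total = 10×40 + 12×60 = 1120.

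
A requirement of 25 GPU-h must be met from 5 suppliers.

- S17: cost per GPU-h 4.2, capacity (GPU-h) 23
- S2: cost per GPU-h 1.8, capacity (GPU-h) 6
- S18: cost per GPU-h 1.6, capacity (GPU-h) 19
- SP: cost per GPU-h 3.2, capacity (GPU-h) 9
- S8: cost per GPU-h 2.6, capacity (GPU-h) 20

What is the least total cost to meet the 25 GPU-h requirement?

Cheapest first:
S18 (1.6): use full 19 — 6 GPU-h to go.
S2 at 1.8: take all 6 GPU-h — 0 still needed.
S8, SP, S17: unused.
Cost = 19×1.6 + 6×1.8 = 41.2.

41.2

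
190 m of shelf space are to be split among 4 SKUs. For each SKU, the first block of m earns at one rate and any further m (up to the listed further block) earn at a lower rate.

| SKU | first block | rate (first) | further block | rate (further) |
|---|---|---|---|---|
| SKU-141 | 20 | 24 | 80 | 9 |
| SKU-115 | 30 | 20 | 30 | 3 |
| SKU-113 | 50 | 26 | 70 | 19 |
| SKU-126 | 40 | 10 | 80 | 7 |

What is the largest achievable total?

3910

Rank every tier by rate: SKU-113/first 26 > SKU-141/first 24 > SKU-115/first 20 > SKU-113/second 19 > SKU-126/first 10 > SKU-141/second 9 > SKU-126/second 7 > SKU-115/second 3.
SKU-113/first (26): +50 — 140 left.
SKU-141 first at 24: fill all 20 — 120 left.
SKU-115/first (20): +30 — 90 left.
Fill SKU-113 second block (70 at 19) — 20 left.
20 remain; put them into SKU-126 first at 10.
Total = 26×50 + 24×20 + 20×30 + 19×70 + 10×20 = 3910.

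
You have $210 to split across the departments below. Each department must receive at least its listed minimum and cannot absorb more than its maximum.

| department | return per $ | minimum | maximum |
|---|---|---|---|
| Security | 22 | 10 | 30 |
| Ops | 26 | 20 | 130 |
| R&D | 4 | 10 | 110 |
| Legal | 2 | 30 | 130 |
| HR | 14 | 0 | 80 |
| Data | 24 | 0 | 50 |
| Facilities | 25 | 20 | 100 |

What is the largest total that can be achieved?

Meeting every minimum uses 10+20+10+30+0+0+20 = 90 $, leaving 120.
Highest return per $ first: Ops 26 > Facilities 25 > Data 24 > Security 22 > HR 14 > R&D 4 > Legal 2.
Ops: +110 to 130 (cap) ; 10 left.
Facilities: +10 (room for 80) → 30. Pool exhausted.
Total = 22×10 + 26×130 + 4×10 + 2×30 + 25×30 = 4450.

4450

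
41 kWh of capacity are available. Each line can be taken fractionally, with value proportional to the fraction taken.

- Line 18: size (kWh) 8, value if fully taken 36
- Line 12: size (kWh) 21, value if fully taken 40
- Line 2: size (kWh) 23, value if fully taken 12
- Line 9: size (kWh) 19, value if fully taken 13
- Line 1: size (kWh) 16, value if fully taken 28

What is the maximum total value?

Sort by value density: Line 18 36/8≈4.5, Line 12 40/21≈1.9, Line 1 28/16≈1.75, Line 9 13/19≈0.684, Line 2 12/23≈0.522.
All 8 kWh of Line 18 fit (value 36) — 33 remain.
Line 12: take in full, 21 kWh for value 40 — 12 left.
12 kWh left: a 12/16 share of Line 1 gives 28×12/16 = 21.
Total value = 97.

97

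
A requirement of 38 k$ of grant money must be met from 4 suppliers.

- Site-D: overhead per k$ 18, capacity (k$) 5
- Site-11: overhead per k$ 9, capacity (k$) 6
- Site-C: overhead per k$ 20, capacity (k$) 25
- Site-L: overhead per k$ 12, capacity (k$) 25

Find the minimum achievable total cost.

Fill from the cheapest supplier first.
Site-11 at 9: take all 6 k$ → 32 still needed.
Site-L at 12: take all 25 k$ → 7 still needed.
Site-D at 18: take all 5 k$ → 2 still needed.
Site-C (20): take the remaining 2 → done.
Cost = 6×9 + 25×12 + 5×18 + 2×20 = 484.

484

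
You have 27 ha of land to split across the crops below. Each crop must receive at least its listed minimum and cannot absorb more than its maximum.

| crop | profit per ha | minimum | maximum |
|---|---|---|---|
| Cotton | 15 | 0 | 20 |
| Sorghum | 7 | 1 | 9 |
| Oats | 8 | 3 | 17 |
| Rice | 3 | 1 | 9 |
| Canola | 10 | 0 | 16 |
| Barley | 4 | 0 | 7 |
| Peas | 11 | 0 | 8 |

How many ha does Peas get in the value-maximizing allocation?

2

Meeting every minimum uses 0+1+3+1+0+0+0 = 5 ha, leaving 22.
Order the crops by profit per ha: Cotton 15 > Peas 11 > Canola 10 > Oats 8 > Sorghum 7 > Barley 4 > Rice 3.
Cotton takes 20 more to reach its cap of 20 → 2 left.
Peas: +2 (room for 8) → 2. Pool exhausted.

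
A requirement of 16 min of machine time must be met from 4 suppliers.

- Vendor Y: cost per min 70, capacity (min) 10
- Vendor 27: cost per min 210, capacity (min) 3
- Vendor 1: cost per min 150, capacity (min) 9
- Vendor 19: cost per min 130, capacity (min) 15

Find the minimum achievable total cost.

Fill from the cheapest supplier first.
Vendor Y (70): use full 10 → 6 min to go.
Vendor 19 (130): take the remaining 6 → done.
Vendor 1, Vendor 27: unused.
Cost = 10×70 + 6×130 = 1480.

1480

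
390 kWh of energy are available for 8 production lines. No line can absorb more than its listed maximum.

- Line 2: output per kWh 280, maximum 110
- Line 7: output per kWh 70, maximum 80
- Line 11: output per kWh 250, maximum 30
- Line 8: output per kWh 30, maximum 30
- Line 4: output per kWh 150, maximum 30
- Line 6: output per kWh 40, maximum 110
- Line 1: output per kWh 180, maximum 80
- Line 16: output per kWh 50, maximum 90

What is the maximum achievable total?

65800

Order the production lines by output per kWh: Line 2 280 > Line 11 250 > Line 1 180 > Line 4 150 > Line 7 70 > Line 16 50 > Line 6 40 > Line 8 30.
Give Line 2 110 to hit its cap of 110 ; 280 left.
Give Line 11 30 to hit its cap of 30 ; 250 left.
Line 1: +80 to 80 (cap) ; 170 left.
Line 4 takes 30 to reach its cap of 30 ; 140 left.
Line 7: +80 to 80 (cap) ; 60 left.
Line 16: +60 (room for 90) → 60. Pool exhausted.
Total = 280×110 + 70×80 + 250×30 + 150×30 + 180×80 + 50×60 = 65800.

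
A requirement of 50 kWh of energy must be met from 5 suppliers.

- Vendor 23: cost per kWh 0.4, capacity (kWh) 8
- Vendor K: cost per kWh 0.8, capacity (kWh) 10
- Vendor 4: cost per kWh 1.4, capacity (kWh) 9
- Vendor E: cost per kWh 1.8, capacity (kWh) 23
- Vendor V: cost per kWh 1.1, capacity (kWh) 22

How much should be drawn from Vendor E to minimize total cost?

1

Use suppliers in increasing cost order.
Vendor 23 (0.4): use full 8 — 42 kWh to go.
Take 10 from Vendor K at 0.8 — need 32 more.
Vendor V (1.1): use full 22 — 10 kWh to go.
Vendor 4 (1.4): use full 9 — 1 kWh to go.
Vendor E (1.8): take the remaining 1 — done.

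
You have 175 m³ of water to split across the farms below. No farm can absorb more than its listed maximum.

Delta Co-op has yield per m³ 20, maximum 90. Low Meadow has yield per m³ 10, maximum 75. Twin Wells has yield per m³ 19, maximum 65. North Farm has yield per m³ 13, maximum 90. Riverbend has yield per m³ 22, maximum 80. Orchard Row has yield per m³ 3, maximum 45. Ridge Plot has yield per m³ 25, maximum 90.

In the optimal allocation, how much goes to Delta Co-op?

5

Rank by yield per m³: Ridge Plot 25 > Riverbend 22 > Delta Co-op 20 > Twin Wells 19 > North Farm 13 > Low Meadow 10 > Orchard Row 3.
Give Ridge Plot 90 to hit its cap of 90 ; 85 left.
Give Riverbend 80 to hit its cap of 80 ; 5 left.
Delta Co-op: +5 (room for 90) → 5. Pool exhausted.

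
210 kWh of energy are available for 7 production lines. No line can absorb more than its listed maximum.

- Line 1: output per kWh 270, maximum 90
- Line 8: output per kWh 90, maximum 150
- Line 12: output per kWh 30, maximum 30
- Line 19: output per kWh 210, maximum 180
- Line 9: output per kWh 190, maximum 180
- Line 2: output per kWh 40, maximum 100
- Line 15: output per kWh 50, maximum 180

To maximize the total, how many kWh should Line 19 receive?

120

Rank by output per kWh: Line 1 270 > Line 19 210 > Line 9 190 > Line 8 90 > Line 15 50 > Line 2 40 > Line 12 30.
Give Line 1 90 to hit its cap of 90 — 120 left.
Only 120 left; Line 19 takes them to reach 120.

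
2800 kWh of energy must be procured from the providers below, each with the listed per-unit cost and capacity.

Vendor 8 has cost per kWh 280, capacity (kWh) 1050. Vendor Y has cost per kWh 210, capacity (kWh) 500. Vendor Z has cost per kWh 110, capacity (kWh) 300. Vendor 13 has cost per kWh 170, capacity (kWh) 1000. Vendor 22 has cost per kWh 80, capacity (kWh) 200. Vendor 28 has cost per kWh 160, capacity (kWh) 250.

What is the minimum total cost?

Use providers in increasing cost order.
Vendor 22 at 80: take all 200 kWh ; 2600 still needed.
Vendor Z (110): use full 300 ; 2300 kWh to go.
Take 250 from Vendor 28 at 160 ; need 2050 more.
Take 1000 from Vendor 13 at 170 ; need 1050 more.
Vendor Y at 210: take all 500 kWh ; 550 still needed.
Take 550 from Vendor 8 at 280 to finish.
Cost = 200×80 + 300×110 + 250×160 + 1000×170 + 500×210 + 550×280 = 518000.

518000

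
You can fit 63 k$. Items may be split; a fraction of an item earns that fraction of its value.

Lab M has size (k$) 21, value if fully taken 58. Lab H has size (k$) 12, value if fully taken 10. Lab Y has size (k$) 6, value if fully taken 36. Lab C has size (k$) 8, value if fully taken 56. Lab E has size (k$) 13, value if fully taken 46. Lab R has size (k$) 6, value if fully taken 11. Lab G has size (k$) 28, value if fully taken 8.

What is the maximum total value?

214.5

Sort by value density: Lab C 56/8≈7, Lab Y 36/6≈6, Lab E 46/13≈3.54, Lab M 58/21≈2.76, Lab R 11/6≈1.83, Lab H 10/12≈0.833, Lab G 8/28≈0.286.
All 8 k$ of Lab C fit (value 56) ; 55 remain.
Take all of Lab Y (6 k$, value 36) ; 49 k$ left.
Take all of Lab E (13 k$, value 46) ; 36 k$ left.
Lab M: take in full, 21 k$ for value 58 ; 15 left.
All 6 k$ of Lab R fit (value 11) ; 9 remain.
Only 9 k$ remain; take 9/12 of Lab H for value 10×9/12 = 7.5.
Total value = 214.5.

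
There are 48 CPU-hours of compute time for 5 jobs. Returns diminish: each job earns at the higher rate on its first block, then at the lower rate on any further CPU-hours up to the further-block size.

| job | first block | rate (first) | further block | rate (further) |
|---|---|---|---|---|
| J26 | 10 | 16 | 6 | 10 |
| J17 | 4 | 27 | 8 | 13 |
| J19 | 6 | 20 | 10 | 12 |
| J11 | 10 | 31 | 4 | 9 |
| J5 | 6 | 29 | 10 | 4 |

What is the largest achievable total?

Treat each block as its own option and order by rate: J11/first 31 > J5/first 29 > J17/first 27 > J19/first 20 > J26/first 16 > J17/second 13 > J19/second 12 > J26/second 10 > J11/second 9 > J5/second 4.
Fill J11 first block (10 at 31) — 38 left.
J5/first (29): +6 — 32 left.
Fill J17 first block (4 at 27) — 28 left.
J19 first at 20: fill all 6 — 22 left.
Fill J26 first block (10 at 16) — 12 left.
J17/second (13): +8 — 4 left.
J19 second at 12: only 4 left, fill 4.
Total = 31×10 + 29×6 + 27×4 + 20×6 + 16×10 + 13×8 + 12×4 = 1024.

1024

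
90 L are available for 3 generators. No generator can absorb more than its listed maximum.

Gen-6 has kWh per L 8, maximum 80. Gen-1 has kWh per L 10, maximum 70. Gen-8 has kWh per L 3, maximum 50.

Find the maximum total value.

Highest kWh per L first: Gen-1 10 > Gen-6 8 > Gen-8 3.
Gen-1 takes 70 to reach its cap of 70 → 20 left.
Gen-6 has room for 80 but only 20 remain, so it gets 20.
Total = 8×20 + 10×70 = 860.

860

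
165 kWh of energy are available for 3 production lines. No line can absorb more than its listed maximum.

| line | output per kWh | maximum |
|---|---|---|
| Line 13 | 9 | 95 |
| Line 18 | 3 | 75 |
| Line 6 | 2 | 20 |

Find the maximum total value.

1065

Order the production lines by output per kWh: Line 13 9 > Line 18 3 > Line 6 2.
Give Line 13 95 to hit its cap of 95 — 70 left.
Only 70 left; Line 18 takes them to reach 70.
Total = 9×95 + 3×70 = 1065.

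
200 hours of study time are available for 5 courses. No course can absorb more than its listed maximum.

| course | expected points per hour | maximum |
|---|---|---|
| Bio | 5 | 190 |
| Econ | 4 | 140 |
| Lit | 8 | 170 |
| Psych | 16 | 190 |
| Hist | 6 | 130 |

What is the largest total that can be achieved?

Highest expected points per hour first: Psych 16 > Lit 8 > Hist 6 > Bio 5 > Econ 4.
Psych takes 190 to reach its cap of 190 → 10 left.
Only 10 left; Lit takes them to reach 10.
Total = 8×10 + 16×190 = 3120.

3120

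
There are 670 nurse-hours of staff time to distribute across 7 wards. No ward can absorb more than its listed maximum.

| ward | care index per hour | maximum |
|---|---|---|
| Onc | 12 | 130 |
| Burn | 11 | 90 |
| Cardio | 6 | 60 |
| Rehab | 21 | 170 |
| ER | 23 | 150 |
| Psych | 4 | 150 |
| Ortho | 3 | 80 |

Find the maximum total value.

Rank by care index per hour: ER 23 > Rehab 21 > Onc 12 > Burn 11 > Cardio 6 > Psych 4 > Ortho 3.
Give ER 150 to hit its cap of 150 — 520 left.
Rehab: +170 to 170 (cap) — 350 left.
Onc: +130 to 130 (cap) — 220 left.
Give Burn 90 to hit its cap of 90 — 130 left.
Cardio: +60 to 60 (cap) — 70 left.
Psych has room for 150 but only 70 remain, so it gets 70.
Total = 12×130 + 11×90 + 6×60 + 21×170 + 23×150 + 4×70 = 10210.

10210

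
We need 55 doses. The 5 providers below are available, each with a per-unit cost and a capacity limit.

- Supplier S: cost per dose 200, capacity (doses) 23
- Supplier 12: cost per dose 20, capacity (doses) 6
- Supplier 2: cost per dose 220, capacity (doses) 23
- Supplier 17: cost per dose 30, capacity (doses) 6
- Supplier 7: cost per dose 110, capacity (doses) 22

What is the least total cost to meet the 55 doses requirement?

Cheapest first:
Supplier 12 (20): use full 6 → 49 doses to go.
Take 6 from Supplier 17 at 30 → need 43 more.
Supplier 7 (110): use full 22 → 21 doses to go.
Supplier S (200): take the remaining 21 → done.
Supplier 2: unused.
Cost = 6×20 + 6×30 + 22×110 + 21×200 = 6920.

6920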